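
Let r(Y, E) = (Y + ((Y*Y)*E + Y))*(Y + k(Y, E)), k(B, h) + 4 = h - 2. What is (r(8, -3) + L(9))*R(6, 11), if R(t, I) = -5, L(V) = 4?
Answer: -900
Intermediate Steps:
k(B, h) = -6 + h (k(B, h) = -4 + (h - 2) = -4 + (-2 + h) = -6 + h)
r(Y, E) = (2*Y + E*Y²)*(-6 + E + Y) (r(Y, E) = (Y + ((Y*Y)*E + Y))*(Y + (-6 + E)) = (Y + (Y²*E + Y))*(-6 + E + Y) = (Y + (E*Y² + Y))*(-6 + E + Y) = (Y + (Y + E*Y²))*(-6 + E + Y) = (2*Y + E*Y²)*(-6 + E + Y))
(r(8, -3) + L(9))*R(6, 11) = (8*(-12 + 2*(-3) + 2*8 - 3*8² - 3*8*(-6 - 3)) + 4)*(-5) = (8*(-12 - 6 + 16 - 3*64 - 3*8*(-9)) + 4)*(-5) = (8*(-12 - 6 + 16 - 192 + 216) + 4)*(-5) = (8*22 + 4)*(-5) = (176 + 4)*(-5) = 180*(-5) = -900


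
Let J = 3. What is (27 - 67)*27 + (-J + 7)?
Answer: -1076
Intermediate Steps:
(27 - 67)*27 + (-J + 7) = (27 - 67)*27 + (-1*3 + 7) = -40*27 + (-3 + 7) = -1080 + 4 = -1076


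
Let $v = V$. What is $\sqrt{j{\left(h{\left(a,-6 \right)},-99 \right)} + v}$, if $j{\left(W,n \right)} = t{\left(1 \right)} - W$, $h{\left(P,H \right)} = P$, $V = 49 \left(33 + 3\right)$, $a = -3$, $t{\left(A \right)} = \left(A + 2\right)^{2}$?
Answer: $4 \sqrt{111} \approx 42.143$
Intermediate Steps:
$t{\left(A \right)} = \left(2 + A\right)^{2}$
$V = 1764$ ($V = 49 \cdot 36 = 1764$)
$j{\left(W,n \right)} = 9 - W$ ($j{\left(W,n \right)} = \left(2 + 1\right)^{2} - W = 3^{2} - W = 9 - W$)
$v = 1764$
$\sqrt{j{\left(h{\left(a,-6 \right)},-99 \right)} + v} = \sqrt{\left(9 - -3\right) + 1764} = \sqrt{\left(9 + 3\right) + 1764} = \sqrt{12 + 1764} = \sqrt{1776} = 4 \sqrt{111}$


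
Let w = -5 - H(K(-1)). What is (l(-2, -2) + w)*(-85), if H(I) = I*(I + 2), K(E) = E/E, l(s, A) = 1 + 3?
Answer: 340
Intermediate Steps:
l(s, A) = 4
K(E) = 1
H(I) = I*(2 + I)
w = -8 (w = -5 - (2 + 1) = -5 - 3 = -8)
(l(-2, -2) + w)*(-85) = (4 - 8)*(-85) = -4*(-85) = 340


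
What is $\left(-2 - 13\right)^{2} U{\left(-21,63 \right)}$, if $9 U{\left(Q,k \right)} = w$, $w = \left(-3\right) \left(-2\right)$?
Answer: $150$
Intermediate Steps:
$w = 6$
$U{\left(Q,k \right)} = \frac{2}{3}$ ($U{\left(Q,k \right)} = \frac{1}{9} \cdot 6 = \frac{2}{3}$)
$\left(-2 - 13\right)^{2} U{\left(-21,63 \right)} = \left(-2 - 13\right)^{2} \cdot \frac{2}{3} = \left(-15\right)^{2} \cdot \frac{2}{3} = 225 \cdot \frac{2}{3} = 150$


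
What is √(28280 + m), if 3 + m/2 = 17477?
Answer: 2*√15807 ≈ 251.45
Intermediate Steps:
m = 34948 (m = -6 + 2*17477 = -6 + 34954 = 34948)
√(28280 + m) = √(28280 + 34948) = √63228 = 2*√15807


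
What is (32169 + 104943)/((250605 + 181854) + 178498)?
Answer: 137112/610957 ≈ 0.22442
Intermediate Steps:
(32169 + 104943)/((250605 + 181854) + 178498) = 137112/(432459 + 178498) = 137112/610957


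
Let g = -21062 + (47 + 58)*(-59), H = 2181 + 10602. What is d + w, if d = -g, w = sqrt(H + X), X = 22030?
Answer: 27257 + sqrt(34813) ≈ 27444.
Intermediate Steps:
H = 12783
g = -27257 (g = -21062 + 105*(-59) = -21062 - 6195 = -27257)
w = sqrt(34813) (w = sqrt(12783 + 22030) = sqrt(34813) ≈ 186.58)
d = 27257 (d = -1*(-27257) = 27257)
d + w = 27257 + sqrt(34813)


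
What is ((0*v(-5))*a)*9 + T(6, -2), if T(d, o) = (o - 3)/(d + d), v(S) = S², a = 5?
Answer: -5/12 ≈ -0.41667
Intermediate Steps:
T(d, o) = (-3 + o)/(2*d) (T(d, o) = (-3 + o)/((2*d)) = (-3 + o)*(1/(2*d)) = (-3 + o)/(2*d))
((0*v(-5))*a)*9 + T(6, -2) = ((0*(-5)²)*5)*9 + (½)*(-3 - 2)/6 = ((0*25)*5)*9 + (½)*(⅙)*(-5) = (0*5)*9 - 5/12 = 0*9 - 5/12 = 0 - 5/12 = -5/12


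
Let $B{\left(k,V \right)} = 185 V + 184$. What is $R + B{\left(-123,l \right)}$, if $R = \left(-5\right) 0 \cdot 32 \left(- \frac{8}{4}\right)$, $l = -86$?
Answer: $-15726$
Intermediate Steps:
$B{\left(k,V \right)} = 184 + 185 V$
$R = 0$ ($R = 0 \cdot 32 \left(\left(-8\right) \frac{1}{4}\right) = 0 \left(-2\right) = 0$)
$R + B{\left(-123,l \right)} = 0 + \left(184 + 185 \left(-86\right)\right) = 0 + \left(184 - 15910\right) = 0 - 15726 = -15726$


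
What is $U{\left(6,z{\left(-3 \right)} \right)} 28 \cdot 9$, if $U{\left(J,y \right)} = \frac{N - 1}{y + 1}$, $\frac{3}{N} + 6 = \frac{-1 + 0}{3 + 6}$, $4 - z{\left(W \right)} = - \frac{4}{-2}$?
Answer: $- \frac{6888}{55} \approx -125.24$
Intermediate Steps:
$z{\left(W \right)} = 2$ ($z{\left(W \right)} = 4 - - \frac{4}{-2} = 4 - \left(-4\right) \left(- \frac{1}{2}\right) = 4 - 2 = 2$)
$N = - \frac{27}{55}$ ($N = \frac{3}{-6 + \frac{-1 + 0}{3 + 6}} = \frac{3}{-6 - \frac{1}{9}} = \frac{3}{- \frac{55}{9}} = 3 \left(- \frac{9}{55}\right) = - \frac{27}{55} \approx -0.49091$)
$U{\left(J,y \right)} = - \frac{82}{55 \left(1 + y\right)}$ ($U{\left(J,y \right)} = \frac{- \frac{27}{55} - 1}{y + 1} = - \frac{82}{55 \left(1 + y\right)}$)
$U{\left(6,z{\left(-3 \right)} \right)} 28 \cdot 9 = - \frac{82}{55 + 55 \cdot 2} \cdot 28 \cdot 9 = - \frac{82}{55 + 110} \cdot 28 \cdot 9 = - \frac{82}{165} \cdot 28 \cdot 9 = \left(-82\right) \frac{1}{165} \cdot 28 \cdot 9 = \left(- \frac{82}{165}\right) 28 \cdot 9 = \left(- \frac{2296}{165}\right) 9 = - \frac{6888}{55}$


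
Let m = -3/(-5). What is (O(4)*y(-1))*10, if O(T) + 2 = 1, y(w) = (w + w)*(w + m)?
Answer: -8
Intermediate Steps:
m = ⅗ (m = -3*(-⅕) = ⅗ ≈ 0.60000)
y(w) = 2*w*(⅗ + w) (y(w) = (w + w)*(w + ⅗) = (2*w)*(⅗ + w) = 2*w*(⅗ + w))
O(T) = -1 (O(T) = -2 + 1 = -1)
(O(4)*y(-1))*10 = -2*(-1)*(3 + 5*(-1))/5*10 = -2*(-1)*(3 - 5)/5*10 = -2*(-1)*(-2)/5*10 = -1*⅘*10 = -⅘*10 = -8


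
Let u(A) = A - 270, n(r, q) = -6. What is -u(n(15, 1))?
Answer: 276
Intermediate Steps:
u(A) = -270 + A
-u(n(15, 1)) = -(-270 - 6) = -1*(-276) = 276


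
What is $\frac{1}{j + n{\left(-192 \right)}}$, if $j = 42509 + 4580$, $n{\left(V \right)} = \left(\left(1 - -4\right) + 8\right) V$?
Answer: $\frac{1}{44593} \approx 2.2425 \cdot 10^{-5}$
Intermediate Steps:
$n{\left(V \right)} = 13 V$ ($n{\left(V \right)} = \left(\left(1 + 4\right) + 8\right) V = \left(5 + 8\right) V = 13 V$)
$j = 47089$
$\frac{1}{j + n{\left(-192 \right)}} = \frac{1}{47089 + 13 \left(-192\right)} = \frac{1}{47089 - 2496} = \frac{1}{44593}$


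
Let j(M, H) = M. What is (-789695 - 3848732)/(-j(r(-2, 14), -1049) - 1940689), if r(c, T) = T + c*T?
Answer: 4638427/1940675 ≈ 2.3901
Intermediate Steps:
r(c, T) = T + T*c
(-789695 - 3848732)/(-j(r(-2, 14), -1049) - 1940689) = (-789695 - 3848732)/(-14*(1 - 2) - 1940689) = -4638427/(-14*(-1) - 1940689) = -4638427/(-1*(-14) - 1940689) = -4638427/(14 - 1940689) = -4638427/(-1940675) = -4638427*(-1/1940675) = 4638427/1940675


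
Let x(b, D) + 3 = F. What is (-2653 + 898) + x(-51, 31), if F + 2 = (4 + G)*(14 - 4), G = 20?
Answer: -1520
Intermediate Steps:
F = 238 (F = -2 + (4 + 20)*(14 - 4) = -2 + 24*10 = -2 + 240 = 238)
x(b, D) = 235 (x(b, D) = -3 + 238 = 235)
(-2653 + 898) + x(-51, 31) = (-2653 + 898) + 235 = -1755 + 235 = -1520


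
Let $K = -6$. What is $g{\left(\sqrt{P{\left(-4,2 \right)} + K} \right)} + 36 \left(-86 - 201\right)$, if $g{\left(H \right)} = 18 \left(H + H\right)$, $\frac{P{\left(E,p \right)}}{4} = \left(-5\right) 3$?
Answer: $-10332 + 36 i \sqrt{66} \approx -10332.0 + 292.47 i$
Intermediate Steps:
$P{\left(E,p \right)} = -60$ ($P{\left(E,p \right)} = 4 \left(\left(-5\right) 3\right) = 4 \left(-15\right) = -60$)
$g{\left(H \right)} = 36 H$ ($g{\left(H \right)} = 18 \cdot 2 H = 36 H$)
$g{\left(\sqrt{P{\left(-4,2 \right)} + K} \right)} + 36 \left(-86 - 201\right) = 36 \sqrt{-60 - 6} + 36 \left(-86 - 201\right) = 36 \sqrt{-66} + 36 \left(-86 - 201\right) = 36 i \sqrt{66} + 36 \left(-287\right) = 36 i \sqrt{66} - 10332 = -10332 + 36 i \sqrt{66}$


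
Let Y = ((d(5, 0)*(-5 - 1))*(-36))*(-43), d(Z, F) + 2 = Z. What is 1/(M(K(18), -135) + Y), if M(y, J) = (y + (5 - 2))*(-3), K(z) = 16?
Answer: -1/27921 ≈ -3.5815e-5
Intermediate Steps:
d(Z, F) = -2 + Z
M(y, J) = -9 - 3*y (M(y, J) = (y + 3)*(-3) = (3 + y)*(-3) = -9 - 3*y)
Y = -27864 (Y = (((-2 + 5)*(-5 - 1))*(-36))*(-43) = ((3*(-6))*(-36))*(-43) = -18*(-36)*(-43) = 648*(-43) = -27864)
1/(M(K(18), -135) + Y) = 1/((-9 - 3*16) - 27864) = 1/((-9 - 48) - 27864) = 1/(-57 - 27864) = 1/(-27921) = -1/27921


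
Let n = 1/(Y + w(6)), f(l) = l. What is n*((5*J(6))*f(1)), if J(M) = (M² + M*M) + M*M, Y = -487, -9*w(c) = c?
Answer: -1620/1463 ≈ -1.1073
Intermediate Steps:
w(c) = -c/9
J(M) = 3*M² (J(M) = (M² + M²) + M² = 2*M² + M² = 3*M²)
n = -3/1463 (n = 1/(-487 - ⅑*6) = 1/(-487 - ⅔) = 1/(-1463/3) = -3/1463 ≈ -0.0020506)
n*((5*J(6))*f(1)) = -3*5*(3*6²)/1463 = -3*5*(3*36)/1463 = -3*5*108/1463 = -1620/1463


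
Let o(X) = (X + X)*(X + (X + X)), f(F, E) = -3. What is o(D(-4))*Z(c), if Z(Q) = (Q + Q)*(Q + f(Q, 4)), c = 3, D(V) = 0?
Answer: 0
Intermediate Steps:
o(X) = 6*X**2 (o(X) = (2*X)*(X + 2*X) = (2*X)*(3*X) = 6*X**2)
Z(Q) = 2*Q*(-3 + Q) (Z(Q) = (Q + Q)*(Q - 3) = (2*Q)*(-3 + Q) = 2*Q*(-3 + Q))
o(D(-4))*Z(c) = (6*0**2)*(2*3*(-3 + 3)) = (6*0)*(2*3*0) = 0*0 = 0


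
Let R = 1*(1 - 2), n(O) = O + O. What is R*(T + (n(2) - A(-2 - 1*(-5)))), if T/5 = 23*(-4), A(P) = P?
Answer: 459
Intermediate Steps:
n(O) = 2*O
T = -460 (T = 5*(23*(-4)) = 5*(-92) = -460)
R = -1 (R = 1*(-1) = -1)
R*(T + (n(2) - A(-2 - 1*(-5)))) = -(-460 + (2*2 - (-2 - 1*(-5)))) = -(-460 + (4 - (-2 + 5))) = -(-460 + (4 - 1*3)) = -(-460 + (4 - 3)) = -(-460 + 1) = -1*(-459) = 459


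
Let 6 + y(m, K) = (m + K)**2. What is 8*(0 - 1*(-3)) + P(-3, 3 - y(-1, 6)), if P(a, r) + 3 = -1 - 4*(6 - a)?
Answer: -16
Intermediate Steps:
y(m, K) = -6 + (K + m)**2 (y(m, K) = -6 + (m + K)**2 = -6 + (K + m)**2)
P(a, r) = -28 + 4*a (P(a, r) = -3 + (-1 - 4*(6 - a)) = -3 + (-1 + (-24 + 4*a)) = -3 + (-25 + 4*a) = -28 + 4*a)
8*(0 - 1*(-3)) + P(-3, 3 - y(-1, 6)) = 8*(0 - 1*(-3)) + (-28 + 4*(-3)) = 8*(0 + 3) + (-28 - 12) = 8*3 - 40 = 24 - 40 = -16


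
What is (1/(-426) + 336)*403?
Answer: 57683405/426 ≈ 1.3541e+5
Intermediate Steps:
(1/(-426) + 336)*403 = (-1/426 + 336)*403 = (143135/426)*403 = 57683405/426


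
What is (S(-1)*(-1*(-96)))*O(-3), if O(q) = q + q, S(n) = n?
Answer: 576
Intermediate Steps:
O(q) = 2*q
(S(-1)*(-1*(-96)))*O(-3) = (-(-1)*(-96))*(2*(-3)) = -1*96*(-6) = -96*(-6) = 576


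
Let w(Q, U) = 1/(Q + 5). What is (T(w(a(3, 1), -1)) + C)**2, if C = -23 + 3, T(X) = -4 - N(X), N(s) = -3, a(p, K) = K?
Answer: 441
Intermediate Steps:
w(Q, U) = 1/(5 + Q)
T(X) = -1 (T(X) = -4 - 1*(-3) = -4 + 3 = -1)
C = -20
(T(w(a(3, 1), -1)) + C)**2 = (-1 - 20)**2 = (-21)**2 = 441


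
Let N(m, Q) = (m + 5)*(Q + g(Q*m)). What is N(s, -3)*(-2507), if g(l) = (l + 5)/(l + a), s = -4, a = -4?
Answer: 17549/8 ≈ 2193.6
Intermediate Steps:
g(l) = (5 + l)/(-4 + l) (g(l) = (l + 5)/(l - 4) = (5 + l)/(-4 + l))
N(m, Q) = (5 + m)*(Q + (5 + Q*m)/(-4 + Q*m)) (N(m, Q) = (m + 5)*(Q + (5 + Q*m)/(-4 + Q*m)) = (5 + m)*(Q + (5 + Q*m)/(-4 + Q*m)))
N(s, -3)*(-2507) = ((25 - 4*(5 - 3*(-4)) + 5*(-3)*(-4) - 3*(-4 - 3*(-4))*(5 - 4))/(-4 - 3*(-4)))*(-2507) = ((25 - 4*(5 + 12) + 60 - 3*(-4 + 12)*1)/(-4 + 12))*(-2507) = ((25 - 4*17 + 60 - 3*8*1)/8)*(-2507) = ((25 - 68 + 60 - 24)/8)*(-2507) = ((1/8)*(-7))*(-2507) = -7/8*(-2507) = 17549/8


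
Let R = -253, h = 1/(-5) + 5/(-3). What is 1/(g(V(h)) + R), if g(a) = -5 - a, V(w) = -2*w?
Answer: -15/3926 ≈ -0.0038207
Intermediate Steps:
h = -28/15 (h = 1*(-1/5) + 5*(-1/3) = -1/5 - 5/3 = -28/15 ≈ -1.8667)
1/(g(V(h)) + R) = 1/((-5 - (-2)*(-28)/15) - 253) = 1/((-5 - 1*56/15) - 253) = 1/((-5 - 56/15) - 253) = 1/(-131/15 - 253) = 1/(-3926/15) = -15/3926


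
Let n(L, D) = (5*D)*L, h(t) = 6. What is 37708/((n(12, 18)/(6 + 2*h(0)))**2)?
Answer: 9427/900 ≈ 10.474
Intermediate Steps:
n(L, D) = 5*D*L
37708/((n(12, 18)/(6 + 2*h(0)))**2) = 37708/(((5*18*12)/(6 + 2*6))**2) = 37708/((1080/(6 + 12))**2) = 37708/((1080/18)**2) = 37708/((1080*(1/18))**2) = 37708/(60**2) = 37708/3600 = 37708*(1/3600) = 9427/900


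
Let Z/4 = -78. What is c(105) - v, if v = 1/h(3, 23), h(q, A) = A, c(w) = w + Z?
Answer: -4762/23 ≈ -207.04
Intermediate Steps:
Z = -312 (Z = 4*(-78) = -312)
c(w) = -312 + w (c(w) = w - 312 = -312 + w)
v = 1/23 ≈ 0.043478
c(105) - v = (-312 + 105) - 1*1/23 = -207 - 1/23 = -4762/23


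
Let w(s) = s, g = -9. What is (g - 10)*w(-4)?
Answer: 76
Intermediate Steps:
(g - 10)*w(-4) = (-9 - 10)*(-4) = -19*(-4) = 76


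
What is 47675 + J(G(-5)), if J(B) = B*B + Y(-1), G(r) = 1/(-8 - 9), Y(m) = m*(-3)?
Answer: 13778943/289 ≈ 47678.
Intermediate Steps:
Y(m) = -3*m
G(r) = -1/17 (G(r) = 1/(-17) = -1/17)
J(B) = 3 + B**2 (J(B) = B*B - 3*(-1) = B**2 + 3 = 3 + B**2)
47675 + J(G(-5)) = 47675 + (3 + (-1/17)**2) = 47675 + (3 + 1/289) = 47675 + 868/289 = 13778943/289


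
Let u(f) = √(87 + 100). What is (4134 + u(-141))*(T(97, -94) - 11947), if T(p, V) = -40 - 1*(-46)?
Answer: -49364094 - 11941*√187 ≈ -4.9527e+7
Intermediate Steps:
T(p, V) = 6 (T(p, V) = -40 + 46 = 6)
u(f) = √187
(4134 + u(-141))*(T(97, -94) - 11947) = (4134 + √187)*(6 - 11947) = (4134 + √187)*(-11941) = -49364094 - 11941*√187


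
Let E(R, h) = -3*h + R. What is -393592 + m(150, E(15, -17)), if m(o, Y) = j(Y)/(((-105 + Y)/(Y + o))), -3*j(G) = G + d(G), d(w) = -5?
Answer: -5115232/13 ≈ -3.9348e+5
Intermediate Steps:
j(G) = 5/3 - G/3 (j(G) = -(G - 5)/3 = -(-5 + G)/3 = 5/3 - G/3)
E(R, h) = R - 3*h
m(o, Y) = (5/3 - Y/3)*(Y + o)/(-105 + Y) (m(o, Y) = (5/3 - Y/3)/(((-105 + Y)/(Y + o))) = (5/3 - Y/3)*((Y + o)/(-105 + Y)) = (5/3 - Y/3)*(Y + o)/(-105 + Y))
-393592 + m(150, E(15, -17)) = -393592 - (-5 + (15 - 3*(-17)))*((15 - 3*(-17)) + 150)/(-315 + 3*(15 - 3*(-17))) = -393592 - (-5 + (15 + 51))*((15 + 51) + 150)/(-315 + 3*(15 + 51)) = -393592 - (-5 + 66)*(66 + 150)/(-315 + 3*66) = -393592 - 1*61*216/(-315 + 198) = -393592 - 1*61*216/(-117) = -393592 - 1*(-1/117)*61*216 = -393592 + 1464/13 = -5115232/13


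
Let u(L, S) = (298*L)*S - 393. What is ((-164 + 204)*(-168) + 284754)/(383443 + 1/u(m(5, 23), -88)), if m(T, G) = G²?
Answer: 642855803371/886577029471 ≈ 0.72510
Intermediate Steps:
u(L, S) = -393 + 298*L*S (u(L, S) = 298*L*S - 393 = -393 + 298*L*S)
((-164 + 204)*(-168) + 284754)/(383443 + 1/u(m(5, 23), -88)) = ((-164 + 204)*(-168) + 284754)/(383443 + 1/(-393 + 298*23²*(-88))) = (40*(-168) + 284754)/(383443 + 1/(-393 + 298*529*(-88))) = (-6720 + 284754)/(383443 + 1/(-393 - 13872496)) = 278034/(383443 + 1/(-13872889)) = 278034/(383443 - 1/13872889) = 278034/(5319462176826/13872889) = 278034*(13872889/5319462176826) = 642855803371/886577029471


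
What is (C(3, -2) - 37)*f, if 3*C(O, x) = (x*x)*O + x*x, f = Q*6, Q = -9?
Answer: 1710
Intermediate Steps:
f = -54 (f = -9*6 = -54)
C(O, x) = x²/3 + O*x²/3 (C(O, x) = ((x*x)*O + x*x)/3 = (x²*O + x²)/3 = (O*x² + x²)/3 = (x² + O*x²)/3 = x²/3 + O*x²/3)
(C(3, -2) - 37)*f = ((⅓)*(-2)²*(1 + 3) - 37)*(-54) = ((⅓)*4*4 - 37)*(-54) = (16/3 - 37)*(-54) = -95/3*(-54) = 1710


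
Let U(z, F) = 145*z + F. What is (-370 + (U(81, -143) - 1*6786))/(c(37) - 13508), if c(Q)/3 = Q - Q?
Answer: -2223/6754 ≈ -0.32914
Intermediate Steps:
c(Q) = 0 (c(Q) = 3*(Q - Q) = 3*0 = 0)
U(z, F) = F + 145*z
(-370 + (U(81, -143) - 1*6786))/(c(37) - 13508) = (-370 + ((-143 + 145*81) - 1*6786))/(0 - 13508) = (-370 + ((-143 + 11745) - 6786))/(-13508) = (-370 + (11602 - 6786))*(-1/13508) = (-370 + 4816)*(-1/13508) = 4446*(-1/13508) = -2223/6754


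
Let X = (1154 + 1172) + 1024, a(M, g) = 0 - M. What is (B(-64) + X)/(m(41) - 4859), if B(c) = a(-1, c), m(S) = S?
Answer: -1117/1606 ≈ -0.69552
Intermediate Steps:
a(M, g) = -M
B(c) = 1 (B(c) = -1*(-1) = 1)
X = 3350 (X = 2326 + 1024 = 3350)
(B(-64) + X)/(m(41) - 4859) = (1 + 3350)/(41 - 4859) = 3351/(-4818) = 3351*(-1/4818) = -1117/1606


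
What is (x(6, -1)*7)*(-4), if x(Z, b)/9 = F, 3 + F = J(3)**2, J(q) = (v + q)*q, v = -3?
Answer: 756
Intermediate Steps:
J(q) = q*(-3 + q) (J(q) = (-3 + q)*q = q*(-3 + q))
F = -3 (F = -3 + (3*(-3 + 3))**2 = -3 + (3*0)**2 = -3 + 0**2 = -3 + 0 = -3)
x(Z, b) = -27 (x(Z, b) = 9*(-3) = -27)
(x(6, -1)*7)*(-4) = -27*7*(-4) = -189*(-4) = 756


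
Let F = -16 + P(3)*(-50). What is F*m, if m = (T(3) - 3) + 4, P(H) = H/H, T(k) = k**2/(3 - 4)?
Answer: 528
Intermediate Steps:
T(k) = -k**2 (T(k) = k**2/(-1) = -k**2)
P(H) = 1
m = -8 (m = (-1*3**2 - 3) + 4 = (-1*9 - 3) + 4 = (-9 - 3) + 4 = -12 + 4 = -8)
F = -66 (F = -16 + 1*(-50) = -16 - 50 = -66)
F*m = -66*(-8) = 528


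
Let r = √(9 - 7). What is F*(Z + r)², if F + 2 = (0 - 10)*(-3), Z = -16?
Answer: 7224 - 896*√2 ≈ 5956.9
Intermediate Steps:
r = √2 ≈ 1.4142
F = 28 (F = -2 + (0 - 10)*(-3) = -2 - 10*(-3) = -2 + 30 = 28)
F*(Z + r)² = 28*(-16 + √2)²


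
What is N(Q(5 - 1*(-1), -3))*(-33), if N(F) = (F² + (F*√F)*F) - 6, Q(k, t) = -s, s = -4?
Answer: -1386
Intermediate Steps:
Q(k, t) = 4 (Q(k, t) = -1*(-4) = 4)
N(F) = -6 + F² + F^(5/2) (N(F) = (F² + F^(3/2)*F) - 6 = (F² + F^(5/2)) - 6 = -6 + F² + F^(5/2))
N(Q(5 - 1*(-1), -3))*(-33) = (-6 + 4² + 4^(5/2))*(-33) = (-6 + 16 + 32)*(-33) = 42*(-33) = -1386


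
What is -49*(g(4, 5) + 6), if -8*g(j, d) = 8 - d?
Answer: -2205/8 ≈ -275.63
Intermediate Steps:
g(j, d) = -1 + d/8 (g(j, d) = -(8 - d)/8 = -1 + d/8)
-49*(g(4, 5) + 6) = -49*((-1 + (⅛)*5) + 6) = -49*((-1 + 5/8) + 6) = -49*(-3/8 + 6) = -49*45/8 = -2205/8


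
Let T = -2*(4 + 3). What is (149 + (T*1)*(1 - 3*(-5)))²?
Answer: 5625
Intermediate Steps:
T = -14 (T = -2*7 = -14)
(149 + (T*1)*(1 - 3*(-5)))² = (149 + (-14*1)*(1 - 3*(-5)))² = (149 - 14*(1 + 15))² = (149 - 14*16)² = (149 - 224)² = (-75)² = 5625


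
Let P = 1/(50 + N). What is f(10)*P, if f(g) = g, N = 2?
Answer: 5/26 ≈ 0.19231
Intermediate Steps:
P = 1/52 (P = 1/(50 + 2) = 1/52 ≈ 0.019231)
f(10)*P = 10*(1/52) = 5/26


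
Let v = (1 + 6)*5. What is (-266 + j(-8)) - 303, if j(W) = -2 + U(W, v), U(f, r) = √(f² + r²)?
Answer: -571 + √1289 ≈ -535.10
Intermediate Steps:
v = 35 (v = 7*5 = 35)
j(W) = -2 + √(1225 + W²) (j(W) = -2 + √(W² + 35²) = -2 + √(W² + 1225) = -2 + √(1225 + W²))
(-266 + j(-8)) - 303 = (-266 + (-2 + √(1225 + (-8)²))) - 303 = (-266 + (-2 + √(1225 + 64))) - 303 = (-266 + (-2 + √1289)) - 303 = (-268 + √1289) - 303 = -571 + √1289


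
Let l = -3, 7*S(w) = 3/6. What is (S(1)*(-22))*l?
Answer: 33/7 ≈ 4.7143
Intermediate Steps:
S(w) = 1/14 (S(w) = (3/6)/7 = (3*(1/6))/7 = (1/7)*(1/2) = 1/14)
(S(1)*(-22))*l = ((1/14)*(-22))*(-3) = -11/7*(-3) = 33/7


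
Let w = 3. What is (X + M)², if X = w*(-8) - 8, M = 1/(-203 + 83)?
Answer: 14753281/14400 ≈ 1024.5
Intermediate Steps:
M = -1/120 (M = 1/(-120) = -1/120 ≈ -0.0083333)
X = -32 (X = 3*(-8) - 8 = -24 - 8 = -32)
(X + M)² = (-32 - 1/120)² = (-3841/120)² = 14753281/14400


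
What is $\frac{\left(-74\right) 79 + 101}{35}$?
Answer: $- \frac{1149}{7} \approx -164.14$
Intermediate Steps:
$\frac{\left(-74\right) 79 + 101}{35} = \frac{-5846 + 101}{35} = \frac{1}{35} \left(-5745\right) = - \frac{1149}{7}$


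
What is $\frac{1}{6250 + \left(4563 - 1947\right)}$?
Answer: $\frac{1}{8866} \approx 0.00011279$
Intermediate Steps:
$\frac{1}{6250 + \left(4563 - 1947\right)} = \frac{1}{6250 + 2616} = \frac{1}{8866}$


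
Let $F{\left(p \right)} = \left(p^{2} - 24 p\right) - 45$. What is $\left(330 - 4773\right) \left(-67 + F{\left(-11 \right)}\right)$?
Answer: $-1212939$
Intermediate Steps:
$F{\left(p \right)} = -45 + p^{2} - 24 p$
$\left(330 - 4773\right) \left(-67 + F{\left(-11 \right)}\right) = \left(330 - 4773\right) \left(-67 - \left(-219 - 121\right)\right) = - 4443 \left(-67 + \left(-45 + 121 + 264\right)\right) = - 4443 \left(-67 + 340\right) = \left(-4443\right) 273 = -1212939$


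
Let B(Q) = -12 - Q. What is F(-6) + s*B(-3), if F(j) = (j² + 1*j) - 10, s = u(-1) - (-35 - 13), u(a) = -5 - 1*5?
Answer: -322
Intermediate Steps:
u(a) = -10 (u(a) = -5 - 5 = -10)
s = 38 (s = -10 - (-35 - 13) = -10 - 1*(-48) = -10 + 48 = 38)
F(j) = -10 + j + j² (F(j) = (j² + j) - 10 = (j + j²) - 10 = -10 + j + j²)
F(-6) + s*B(-3) = (-10 - 6 + (-6)²) + 38*(-12 - 1*(-3)) = (-10 - 6 + 36) + 38*(-12 + 3) = 20 + 38*(-9) = 20 - 342 = -322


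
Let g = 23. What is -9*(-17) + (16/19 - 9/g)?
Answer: 67058/437 ≈ 153.45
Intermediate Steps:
-9*(-17) + (16/19 - 9/g) = -9*(-17) + (16/19 - 9/23) = 153 + (16*(1/19) - 9*1/23) = 153 + (16/19 - 9/23) = 153 + 197/437 = 67058/437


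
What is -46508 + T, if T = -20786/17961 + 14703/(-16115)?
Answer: -13461945026593/289441515 ≈ -46510.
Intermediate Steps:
T = -599046973/289441515 (T = -20786*1/17961 + 14703*(-1/16115) = -20786/17961 - 14703/16115 = -599046973/289441515 ≈ -2.0697)
-46508 + T = -46508 - 599046973/289441515 = -13461945026593/289441515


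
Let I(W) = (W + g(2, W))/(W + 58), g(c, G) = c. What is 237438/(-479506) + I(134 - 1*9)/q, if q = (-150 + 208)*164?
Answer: -206623239793/417337088088 ≈ -0.49510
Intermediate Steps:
I(W) = (2 + W)/(58 + W) (I(W) = (W + 2)/(W + 58) = (2 + W)/(58 + W))
q = 9512 (q = 58*164 = 9512)
237438/(-479506) + I(134 - 1*9)/q = 237438/(-479506) + ((2 + (134 - 1*9))/(58 + (134 - 1*9)))/9512 = 237438*(-1/479506) + ((2 + (134 - 9))/(58 + (134 - 9)))*(1/9512) = -118719/239753 + ((2 + 125)/(58 + 125))*(1/9512) = -118719/239753 + (127/183)*(1/9512) = -118719/239753 + 127/1740696 = -206623239793/417337088088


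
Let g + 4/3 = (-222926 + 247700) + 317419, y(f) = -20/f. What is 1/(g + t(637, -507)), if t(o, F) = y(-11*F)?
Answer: 5577/1908402905 ≈ 2.9223e-6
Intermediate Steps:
g = 1026575/3 (g = -4/3 + ((-222926 + 247700) + 317419) = -4/3 + (24774 + 317419) = -4/3 + 342193 = 1026575/3 ≈ 3.4219e+5)
t(o, F) = 20/(11*F) (t(o, F) = -20*(-1/(11*F)) = -(-20)/(11*F) = 20/(11*F))
1/(g + t(637, -507)) = 1/(1026575/3 + (20/11)/(-507)) = 1/(1026575/3 + (20/11)*(-1/507)) = 1/(1026575/3 - 20/5577) = 1/(1908402905/5577) = 5577/1908402905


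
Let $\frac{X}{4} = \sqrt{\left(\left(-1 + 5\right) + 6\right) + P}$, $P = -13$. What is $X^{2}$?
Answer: $-48$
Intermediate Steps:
$X = 4 i \sqrt{3}$ ($X = 4 \sqrt{\left(\left(-1 + 5\right) + 6\right) - 13} = 4 \sqrt{\left(4 + 6\right) - 13} = 4 \sqrt{10 - 13} = 4 \sqrt{-3} = 4 i \sqrt{3} \approx 6.9282 i$)
$X^{2} = \left(4 i \sqrt{3}\right)^{2} = -48$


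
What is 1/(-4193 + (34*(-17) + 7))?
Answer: -1/4764 ≈ -0.00020991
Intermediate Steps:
1/(-4193 + (34*(-17) + 7)) = 1/(-4193 + (-578 + 7)) = 1/(-4193 - 571) = 1/(-4764) = -1/4764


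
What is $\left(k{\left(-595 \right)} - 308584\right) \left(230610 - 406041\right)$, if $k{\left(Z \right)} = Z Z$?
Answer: $-7971760071$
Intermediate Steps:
$k{\left(Z \right)} = Z^{2}$
$\left(k{\left(-595 \right)} - 308584\right) \left(230610 - 406041\right) = \left(\left(-595\right)^{2} - 308584\right) \left(230610 - 406041\right) = \left(354025 - 308584\right) \left(-175431\right) = 45441 \left(-175431\right) = -7971760071$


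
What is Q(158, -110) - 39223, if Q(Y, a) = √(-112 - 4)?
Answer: -39223 + 2*I*√29 ≈ -39223.0 + 10.77*I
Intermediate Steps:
Q(Y, a) = 2*I*√29 (Q(Y, a) = √(-116) = 2*I*√29)
Q(158, -110) - 39223 = 2*I*√29 - 39223 = -39223 + 2*I*√29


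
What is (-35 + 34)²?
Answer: 1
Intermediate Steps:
(-35 + 34)² = (-1)² = 1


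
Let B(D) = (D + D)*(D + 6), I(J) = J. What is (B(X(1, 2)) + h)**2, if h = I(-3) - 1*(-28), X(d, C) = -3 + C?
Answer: 225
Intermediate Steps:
B(D) = 2*D*(6 + D) (B(D) = (2*D)*(6 + D) = 2*D*(6 + D))
h = 25 (h = -3 - 1*(-28) = -3 + 28 = 25)
(B(X(1, 2)) + h)**2 = (2*(-3 + 2)*(6 + (-3 + 2)) + 25)**2 = (2*(-1)*(6 - 1) + 25)**2 = (2*(-1)*5 + 25)**2 = (-10 + 25)**2 = 15**2 = 225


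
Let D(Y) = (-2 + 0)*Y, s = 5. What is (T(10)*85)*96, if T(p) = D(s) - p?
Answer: -163200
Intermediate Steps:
D(Y) = -2*Y
T(p) = -10 - p (T(p) = -2*5 - p = -10 - p)
(T(10)*85)*96 = ((-10 - 1*10)*85)*96 = ((-10 - 10)*85)*96 = -20*85*96 = -1700*96 = -163200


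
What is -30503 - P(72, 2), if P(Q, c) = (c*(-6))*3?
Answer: -30467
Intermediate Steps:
P(Q, c) = -18*c (P(Q, c) = -6*c*3 = -18*c)
-30503 - P(72, 2) = -30503 - (-18)*2 = -30503 - 1*(-36) = -30503 + 36 = -30467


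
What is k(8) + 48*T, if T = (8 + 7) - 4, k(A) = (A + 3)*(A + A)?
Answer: 704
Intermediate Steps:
k(A) = 2*A*(3 + A) (k(A) = (3 + A)*(2*A) = 2*A*(3 + A))
T = 11 (T = 15 - 4 = 11)
k(8) + 48*T = 2*8*(3 + 8) + 48*11 = 2*8*11 + 528 = 176 + 528 = 704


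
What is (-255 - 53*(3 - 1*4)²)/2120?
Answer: -77/530 ≈ -0.14528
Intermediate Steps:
(-255 - 53*(3 - 1*4)²)/2120 = (-255 - 53*(3 - 4)²)*(1/2120) = (-255 - 53*(-1)²)*(1/2120) = (-255 - 53)*(1/2120) = -308*1/2120 = -77/530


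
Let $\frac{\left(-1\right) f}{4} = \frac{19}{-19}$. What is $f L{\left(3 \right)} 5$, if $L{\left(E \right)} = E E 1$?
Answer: $180$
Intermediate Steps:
$f = 4$ ($f = - 4 \frac{19}{-19} = - 4 \cdot 19 \left(- \frac{1}{19}\right) = \left(-4\right) \left(-1\right) = 4$)
$L{\left(E \right)} = E^{2}$ ($L{\left(E \right)} = E^{2} \cdot 1 = E^{2}$)
$f L{\left(3 \right)} 5 = 4 \cdot 3^{2} \cdot 5 = 4 \cdot 9 \cdot 5 = 36 \cdot 5 = 180$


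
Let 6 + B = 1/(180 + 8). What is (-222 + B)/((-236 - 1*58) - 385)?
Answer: 42863/127652 ≈ 0.33578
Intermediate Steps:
B = -1127/188 (B = -6 + 1/(180 + 8) = -6 + 1/188 = -1127/188 ≈ -5.9947)
(-222 + B)/((-236 - 1*58) - 385) = (-222 - 1127/188)/((-236 - 1*58) - 385) = -42863/(188*((-236 - 58) - 385)) = -42863/(188*(-294 - 385)) = -42863/188/(-679) = -42863/188*(-1/679) = 42863/127652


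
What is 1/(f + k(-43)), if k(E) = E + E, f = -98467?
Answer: -1/98553 ≈ -1.0147e-5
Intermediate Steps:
k(E) = 2*E
1/(f + k(-43)) = 1/(-98467 + 2*(-43)) = 1/(-98467 - 86) = 1/(-98553) = -1/98553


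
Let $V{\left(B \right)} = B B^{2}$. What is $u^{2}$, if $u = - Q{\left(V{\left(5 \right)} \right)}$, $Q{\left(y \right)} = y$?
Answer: $15625$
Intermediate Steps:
$V{\left(B \right)} = B^{3}$
$u = -125$ ($u = - 5^{3} = \left(-1\right) 125 = -125$)
$u^{2} = \left(-125\right)^{2} = 15625$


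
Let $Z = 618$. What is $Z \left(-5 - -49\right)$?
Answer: $27192$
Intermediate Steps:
$Z \left(-5 - -49\right) = 618 \left(-5 - -49\right) = 618 \left(-5 + 49\right) = 618 \cdot 44 = 27192$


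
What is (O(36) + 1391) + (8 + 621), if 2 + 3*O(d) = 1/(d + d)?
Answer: 436177/216 ≈ 2019.3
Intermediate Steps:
O(d) = -⅔ + 1/(6*d) (O(d) = -⅔ + 1/(3*(d + d)) = -⅔ + 1/(3*((2*d))) = -⅔ + (1/(2*d))/3 = -⅔ + 1/(6*d))
(O(36) + 1391) + (8 + 621) = ((⅙)*(1 - 4*36)/36 + 1391) + (8 + 621) = ((⅙)*(1/36)*(1 - 144) + 1391) + 629 = ((⅙)*(1/36)*(-143) + 1391) + 629 = (-143/216 + 1391) + 629 = 300313/216 + 629 = 436177/216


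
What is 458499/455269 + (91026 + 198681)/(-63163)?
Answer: -102934443846/28756155847 ≈ -3.5796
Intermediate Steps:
458499/455269 + (91026 + 198681)/(-63163) = 458499*(1/455269) + 289707*(-1/63163) = 458499/455269 - 289707/63163 = -102934443846/28756155847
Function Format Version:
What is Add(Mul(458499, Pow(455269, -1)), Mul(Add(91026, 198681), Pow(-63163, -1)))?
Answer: Rational(-102934443846, 28756155847) ≈ -3.5796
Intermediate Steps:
Add(Mul(458499, Pow(455269, -1)), Mul(Add(91026, 198681), Pow(-63163, -1))) = Add(Mul(458499, Rational(1, 455269)), Mul(289707, Rational(-1, 63163))) = Add(Rational(458499, 455269), Rational(-289707, 63163)) = Rational(-102934443846, 28756155847)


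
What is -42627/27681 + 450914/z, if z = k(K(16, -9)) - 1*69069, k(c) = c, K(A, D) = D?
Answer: -2571056390/318691353 ≈ -8.0675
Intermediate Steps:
z = -69078 (z = -9 - 1*69069 = -9 - 69069 = -69078)
-42627/27681 + 450914/z = -42627/27681 + 450914/(-69078) = -42627*1/27681 + 450914*(-1/69078) = -14209/9227 - 225457/34539 = -2571056390/318691353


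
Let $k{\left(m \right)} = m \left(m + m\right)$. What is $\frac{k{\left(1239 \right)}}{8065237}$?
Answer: $\frac{3070242}{8065237} \approx 0.38068$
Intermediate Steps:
$k{\left(m \right)} = 2 m^{2}$ ($k{\left(m \right)} = m 2 m = 2 m^{2}$)
$\frac{k{\left(1239 \right)}}{8065237} = \frac{2 \cdot 1239^{2}}{8065237} = 2 \cdot 1535121 \cdot \frac{1}{8065237} = 3070242 \cdot \frac{1}{8065237} = \frac{3070242}{8065237}$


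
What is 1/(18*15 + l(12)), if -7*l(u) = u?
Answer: 7/1878 ≈ 0.0037274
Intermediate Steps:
l(u) = -u/7
1/(18*15 + l(12)) = 1/(18*15 - 1/7*12) = 1/(270 - 12/7) = 1/(1878/7) = 7/1878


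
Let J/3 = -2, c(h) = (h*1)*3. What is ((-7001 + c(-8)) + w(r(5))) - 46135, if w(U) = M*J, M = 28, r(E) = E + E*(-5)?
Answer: -53328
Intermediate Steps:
c(h) = 3*h (c(h) = h*3 = 3*h)
r(E) = -4*E (r(E) = E - 5*E = -4*E)
J = -6 (J = 3*(-2) = -6)
w(U) = -168 (w(U) = 28*(-6) = -168)
((-7001 + c(-8)) + w(r(5))) - 46135 = ((-7001 + 3*(-8)) - 168) - 46135 = ((-7001 - 24) - 168) - 46135 = (-7025 - 168) - 46135 = -7193 - 46135 = -53328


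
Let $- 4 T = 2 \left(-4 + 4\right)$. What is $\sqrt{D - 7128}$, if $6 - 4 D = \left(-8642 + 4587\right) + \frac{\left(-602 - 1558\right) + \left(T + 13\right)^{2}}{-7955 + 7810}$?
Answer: $\frac{3 i \sqrt{57152330}}{290} \approx 78.206 i$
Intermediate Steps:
$T = 0$ ($T = - \frac{2 \left(-4 + 4\right)}{4} = - \frac{2 \cdot 0}{4} = \left(- \frac{1}{4}\right) 0 = 0$)
$D = \frac{293427}{290}$ ($D = \frac{3}{2} - \frac{\left(-8642 + 4587\right) + \frac{\left(-602 - 1558\right) + \left(0 + 13\right)^{2}}{-7955 + 7810}}{4} = \frac{3}{2} - \frac{-4055 + \frac{-2160 + 13^{2}}{-145}}{4} = \frac{3}{2} - \frac{-4055 + \left(-2160 + 169\right) \left(- \frac{1}{145}\right)}{4} = \frac{3}{2} - \frac{-4055 - - \frac{1991}{145}}{4} = \frac{3}{2} - \frac{-4055 + \frac{1991}{145}}{4} = \frac{3}{2} - - \frac{146496}{145} = \frac{3}{2} + \frac{146496}{145} = \frac{293427}{290} \approx 1011.8$)
$\sqrt{D - 7128} = \sqrt{\frac{293427}{290} - 7128} = \sqrt{- \frac{1773693}{290}} = \frac{3 i \sqrt{57152330}}{290}$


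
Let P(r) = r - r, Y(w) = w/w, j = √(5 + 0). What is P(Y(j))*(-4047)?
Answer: 0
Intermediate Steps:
j = √5 ≈ 2.2361
Y(w) = 1
P(r) = 0
P(Y(j))*(-4047) = 0*(-4047) = 0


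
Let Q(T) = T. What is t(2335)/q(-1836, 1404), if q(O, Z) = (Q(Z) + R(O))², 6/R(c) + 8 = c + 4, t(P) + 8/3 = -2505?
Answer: -6367467200/5005288416987 ≈ -0.0012721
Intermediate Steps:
t(P) = -7523/3 (t(P) = -8/3 - 2505 = -7523/3)
R(c) = 6/(-4 + c) (R(c) = 6/(-8 + (c + 4)) = 6/(-8 + (4 + c)) = 6/(-4 + c))
q(O, Z) = (Z + 6/(-4 + O))²
t(2335)/q(-1836, 1404) = -7523/(3*(1404 + 6/(-4 - 1836))²) = -7523/(3*(1404 + 6/(-1840))²) = -7523/(3*(1404 + 6*(-1/1840))²) = -7523/(3*(1404 - 3/920)²) = -7523/(3*((1291677/920)²)) = -7523/(3*1668429472329/846400) = -7523/3*846400/1668429472329 = -6367467200/5005288416987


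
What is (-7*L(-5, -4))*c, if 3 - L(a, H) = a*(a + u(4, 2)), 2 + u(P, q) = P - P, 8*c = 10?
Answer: 280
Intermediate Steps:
c = 5/4 (c = (1/8)*10 = 5/4 ≈ 1.2500)
u(P, q) = -2 (u(P, q) = -2 + (P - P) = -2 + 0 = -2)
L(a, H) = 3 - a*(-2 + a) (L(a, H) = 3 - a*(a - 2) = 3 - a*(-2 + a))
(-7*L(-5, -4))*c = -7*(3 - 1*(-5)**2 + 2*(-5))*(5/4) = -7*(3 - 1*25 - 10)*(5/4) = -7*(3 - 25 - 10)*(5/4) = -7*(-32)*(5/4) = 224*(5/4) = 280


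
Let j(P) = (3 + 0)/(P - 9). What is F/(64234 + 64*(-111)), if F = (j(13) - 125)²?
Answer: 247009/914080 ≈ 0.27023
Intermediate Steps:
j(P) = 3/(-9 + P)
F = 247009/16 (F = (3/(-9 + 13) - 125)² = (3/4 - 125)² = (3*(¼) - 125)² = (¾ - 125)² = (-497/4)² = 247009/16 ≈ 15438.)
F/(64234 + 64*(-111)) = 247009/(16*(64234 + 64*(-111))) = 247009/(16*(64234 - 7104)) = (247009/16)/57130 = (247009/16)*(1/57130) = 247009/914080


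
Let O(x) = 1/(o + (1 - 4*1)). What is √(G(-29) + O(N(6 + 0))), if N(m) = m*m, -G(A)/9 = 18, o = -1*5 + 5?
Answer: I*√1461/3 ≈ 12.741*I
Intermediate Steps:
o = 0 (o = -5 + 5 = 0)
G(A) = -162 (G(A) = -9*18 = -162)
N(m) = m²
O(x) = -⅓ (O(x) = 1/(0 + (1 - 4*1)) = 1/(0 + (1 - 4)) = 1/(0 - 3) = 1/(-3) = -⅓)
√(G(-29) + O(N(6 + 0))) = √(-162 - ⅓) = √(-487/3) = I*√1461/3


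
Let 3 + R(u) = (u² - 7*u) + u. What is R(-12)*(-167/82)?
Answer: -35571/82 ≈ -433.79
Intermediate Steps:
R(u) = -3 + u² - 6*u (R(u) = -3 + ((u² - 7*u) + u) = -3 + (u² - 6*u) = -3 + u² - 6*u)
R(-12)*(-167/82) = (-3 + (-12)² - 6*(-12))*(-167/82) = (-3 + 144 + 72)*(-167*1/82) = 213*(-167/82) = -35571/82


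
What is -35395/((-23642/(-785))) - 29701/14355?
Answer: -399556942667/339380910 ≈ -1177.3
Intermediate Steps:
-35395/((-23642/(-785))) - 29701/14355 = -35395/((-23642*(-1/785))) - 29701*1/14355 = -35395/23642/785 - 29701/14355 = -35395*785/23642 - 29701/14355 = -27785075/23642 - 29701/14355 = -399556942667/339380910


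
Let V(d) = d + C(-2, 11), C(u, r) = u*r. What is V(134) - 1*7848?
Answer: -7736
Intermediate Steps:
C(u, r) = r*u
V(d) = -22 + d (V(d) = d + 11*(-2) = d - 22 = -22 + d)
V(134) - 1*7848 = (-22 + 134) - 1*7848 = 112 - 7848 = -7736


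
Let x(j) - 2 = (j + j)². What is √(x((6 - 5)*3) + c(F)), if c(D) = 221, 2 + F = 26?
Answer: √259 ≈ 16.093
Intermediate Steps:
F = 24 (F = -2 + 26 = 24)
x(j) = 2 + 4*j² (x(j) = 2 + (j + j)² = 2 + (2*j)² = 2 + 4*j²)
√(x((6 - 5)*3) + c(F)) = √((2 + 4*((6 - 5)*3)²) + 221) = √((2 + 4*(1*3)²) + 221) = √((2 + 4*3²) + 221) = √((2 + 4*9) + 221) = √((2 + 36) + 221) = √(38 + 221) = √259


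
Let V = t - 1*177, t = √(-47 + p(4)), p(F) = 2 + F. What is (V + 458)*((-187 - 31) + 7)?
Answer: -59291 - 211*I*√41 ≈ -59291.0 - 1351.1*I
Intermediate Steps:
t = I*√41 (t = √(-47 + (2 + 4)) = √(-47 + 6) = √(-41) = I*√41 ≈ 6.4031*I)
V = -177 + I*√41 (V = I*√41 - 1*177 = I*√41 - 177 = -177 + I*√41 ≈ -177.0 + 6.4031*I)
(V + 458)*((-187 - 31) + 7) = ((-177 + I*√41) + 458)*((-187 - 31) + 7) = (281 + I*√41)*(-218 + 7) = (281 + I*√41)*(-211) = -59291 - 211*I*√41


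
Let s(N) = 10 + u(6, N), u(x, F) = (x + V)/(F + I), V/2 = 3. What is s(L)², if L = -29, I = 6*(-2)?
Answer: 158404/1681 ≈ 94.232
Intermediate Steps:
I = -12
V = 6 (V = 2*3 = 6)
u(x, F) = (6 + x)/(-12 + F) (u(x, F) = (x + 6)/(F - 12) = (6 + x)/(-12 + F))
s(N) = 10 + 12/(-12 + N) (s(N) = 10 + (6 + 6)/(-12 + N) = 10 + 12/(-12 + N))
s(L)² = (2*(-54 + 5*(-29))/(-12 - 29))² = (2*(-54 - 145)/(-41))² = (2*(-1/41)*(-199))² = (398/41)² = 158404/1681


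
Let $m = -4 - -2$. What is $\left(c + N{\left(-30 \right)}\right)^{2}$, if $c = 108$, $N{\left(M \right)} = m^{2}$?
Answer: $12544$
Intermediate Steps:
$m = -2$ ($m = -4 + 2 = -2$)
$N{\left(M \right)} = 4$ ($N{\left(M \right)} = \left(-2\right)^{2} = 4$)
$\left(c + N{\left(-30 \right)}\right)^{2} = \left(108 + 4\right)^{2} = 112^{2} = 12544$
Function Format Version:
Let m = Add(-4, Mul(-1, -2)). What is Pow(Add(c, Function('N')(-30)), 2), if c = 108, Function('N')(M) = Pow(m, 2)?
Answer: 12544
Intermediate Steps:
m = -2 (m = Add(-4, 2) = -2)
Function('N')(M) = 4 (Function('N')(M) = Pow(-2, 2) = 4)
Pow(Add(c, Function('N')(-30)), 2) = Pow(Add(108, 4), 2) = Pow(112, 2) = 12544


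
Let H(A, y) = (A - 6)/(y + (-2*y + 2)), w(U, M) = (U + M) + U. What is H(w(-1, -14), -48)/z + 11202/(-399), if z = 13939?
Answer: -1301207113/46347175 ≈ -28.075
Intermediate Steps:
w(U, M) = M + 2*U (w(U, M) = (M + U) + U = M + 2*U)
H(A, y) = (-6 + A)/(2 - y) (H(A, y) = (-6 + A)/(y + (2 - 2*y)) = (-6 + A)/(2 - y))
H(w(-1, -14), -48)/z + 11202/(-399) = ((6 - (-14 + 2*(-1)))/(-2 - 48))/13939 + 11202/(-399) = ((6 - (-14 - 2))/(-50))*(1/13939) + 11202*(-1/399) = -(6 - 1*(-16))/50*(1/13939) - 3734/133 = -(6 + 16)/50*(1/13939) - 3734/133 = -1/50*22*(1/13939) - 3734/133 = -11/25*1/13939 - 3734/133 = -11/348475 - 3734/133 = -1301207113/46347175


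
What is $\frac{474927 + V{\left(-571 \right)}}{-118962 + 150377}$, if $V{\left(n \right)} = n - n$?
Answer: $\frac{474927}{31415} \approx 15.118$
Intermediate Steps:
$V{\left(n \right)} = 0$
$\frac{474927 + V{\left(-571 \right)}}{-118962 + 150377} = \frac{474927 + 0}{-118962 + 150377} = \frac{474927}{31415}$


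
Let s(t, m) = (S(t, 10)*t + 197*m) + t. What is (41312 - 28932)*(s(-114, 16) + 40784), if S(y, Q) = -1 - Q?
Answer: 558040880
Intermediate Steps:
s(t, m) = -10*t + 197*m (s(t, m) = ((-1 - 1*10)*t + 197*m) + t = ((-1 - 10)*t + 197*m) + t = (-11*t + 197*m) + t = -10*t + 197*m)
(41312 - 28932)*(s(-114, 16) + 40784) = (41312 - 28932)*((-10*(-114) + 197*16) + 40784) = 12380*((1140 + 3152) + 40784) = 12380*(4292 + 40784) = 12380*45076 = 558040880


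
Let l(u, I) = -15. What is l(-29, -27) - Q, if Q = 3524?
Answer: -3539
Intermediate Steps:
l(-29, -27) - Q = -15 - 1*3524 = -15 - 3524 = -3539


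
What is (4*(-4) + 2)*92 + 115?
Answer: -1173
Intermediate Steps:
(4*(-4) + 2)*92 + 115 = (-16 + 2)*92 + 115 = -14*92 + 115 = -1288 + 115 = -1173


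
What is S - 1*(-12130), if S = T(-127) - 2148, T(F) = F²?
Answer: 26111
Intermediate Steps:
S = 13981 (S = (-127)² - 2148 = 16129 - 2148 = 13981)
S - 1*(-12130) = 13981 - 1*(-12130) = 13981 + 12130 = 26111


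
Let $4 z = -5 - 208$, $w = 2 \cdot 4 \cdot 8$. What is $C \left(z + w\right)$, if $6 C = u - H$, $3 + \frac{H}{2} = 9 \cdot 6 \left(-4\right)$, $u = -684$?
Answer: $- \frac{1763}{4} \approx -440.75$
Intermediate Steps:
$w = 64$ ($w = 8 \cdot 8 = 64$)
$z = - \frac{213}{4}$ ($z = \frac{-5 - 208}{4} = \frac{1}{4} \left(-213\right) = - \frac{213}{4} \approx -53.25$)
$H = -438$ ($H = -6 + 2 \cdot 9 \cdot 6 \left(-4\right) = -6 + 2 \cdot 54 \left(-4\right) = -6 + 2 \left(-216\right) = -6 - 432 = -438$)
$C = -41$ ($C = \frac{-684 - -438}{6} = \frac{-684 + 438}{6} = \frac{1}{6} \left(-246\right) = -41$)
$C \left(z + w\right) = - 41 \left(- \frac{213}{4} + 64\right) = \left(-41\right) \frac{43}{4} = - \frac{1763}{4}$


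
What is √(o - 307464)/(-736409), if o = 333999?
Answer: -√26535/736409 ≈ -0.00022120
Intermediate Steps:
√(o - 307464)/(-736409) = √(333999 - 307464)/(-736409) = √26535*(-1/736409) = -√26535/736409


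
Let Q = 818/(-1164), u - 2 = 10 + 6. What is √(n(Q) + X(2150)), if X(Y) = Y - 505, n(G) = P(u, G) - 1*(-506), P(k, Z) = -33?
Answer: √2118 ≈ 46.022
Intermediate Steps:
u = 18 (u = 2 + (10 + 6) = 2 + 16 = 18)
Q = -409/582 (Q = 818*(-1/1164) = -409/582 ≈ -0.70275)
n(G) = 473 (n(G) = -33 - 1*(-506) = -33 + 506 = 473)
X(Y) = -505 + Y
√(n(Q) + X(2150)) = √(473 + (-505 + 2150)) = √(473 + 1645) = √2118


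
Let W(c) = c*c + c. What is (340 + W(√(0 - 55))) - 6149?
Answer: -5864 + I*√55 ≈ -5864.0 + 7.4162*I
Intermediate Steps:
W(c) = c + c² (W(c) = c² + c = c + c²)
(340 + W(√(0 - 55))) - 6149 = (340 + √(0 - 55)*(1 + √(0 - 55))) - 6149 = (340 + √(-55)*(1 + √(-55))) - 6149 = (340 + (I*√55)*(1 + I*√55)) - 6149 = (340 + I*√55*(1 + I*√55)) - 6149 = -5809 + I*√55*(1 + I*√55)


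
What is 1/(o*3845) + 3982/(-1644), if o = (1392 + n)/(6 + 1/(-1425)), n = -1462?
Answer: -21212018848/8757468125 ≈ -2.4222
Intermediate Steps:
o = -99750/8549 (o = (1392 - 1462)/(6 + 1/(-1425)) = -70/(6 - 1/1425) = -70/8549/1425 = -70*1425/8549 = -99750/8549 ≈ -11.668)
1/(o*3845) + 3982/(-1644) = 1/(-99750/8549*3845) + 3982/(-1644) = -8549/99750*1/3845 + 3982*(-1/1644) = -8549/383538750 - 1991/822 = -21212018848/8757468125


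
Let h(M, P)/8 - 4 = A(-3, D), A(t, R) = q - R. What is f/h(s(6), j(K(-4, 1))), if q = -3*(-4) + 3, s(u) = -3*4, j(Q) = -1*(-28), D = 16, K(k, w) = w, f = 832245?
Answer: 277415/8 ≈ 34677.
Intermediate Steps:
j(Q) = 28
s(u) = -12
q = 15 (q = 12 + 3 = 15)
A(t, R) = 15 - R
h(M, P) = 24 (h(M, P) = 32 + 8*(15 - 1*16) = 32 + 8*(15 - 16) = 32 + 8*(-1) = 32 - 8 = 24)
f/h(s(6), j(K(-4, 1))) = 832245/24 = 832245*(1/24) = 277415/8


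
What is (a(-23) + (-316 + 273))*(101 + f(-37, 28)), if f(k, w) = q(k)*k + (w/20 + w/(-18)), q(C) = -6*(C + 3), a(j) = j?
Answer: 7372684/15 ≈ 4.9151e+5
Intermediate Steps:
q(C) = -18 - 6*C (q(C) = -6*(3 + C) = -18 - 6*C)
f(k, w) = -w/180 + k*(-18 - 6*k) (f(k, w) = (-18 - 6*k)*k + (w/20 + w/(-18)) = k*(-18 - 6*k) + (w*(1/20) + w*(-1/18)) = k*(-18 - 6*k) + (w/20 - w/18) = k*(-18 - 6*k) - w/180 = -w/180 + k*(-18 - 6*k))
(a(-23) + (-316 + 273))*(101 + f(-37, 28)) = (-23 + (-316 + 273))*(101 + (-1/180*28 - 6*(-37)*(3 - 37))) = (-23 - 43)*(101 + (-7/45 - 6*(-37)*(-34))) = -66*(101 + (-7/45 - 7548)) = -66*(101 - 339667/45) = -66*(-335122/45) = 7372684/15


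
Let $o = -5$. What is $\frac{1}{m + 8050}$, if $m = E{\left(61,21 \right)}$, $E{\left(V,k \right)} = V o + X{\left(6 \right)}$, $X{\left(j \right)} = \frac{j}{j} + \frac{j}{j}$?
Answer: $\frac{1}{7747} \approx 0.00012908$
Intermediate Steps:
$X{\left(j \right)} = 2$ ($X{\left(j \right)} = 1 + 1 = 2$)
$E{\left(V,k \right)} = 2 - 5 V$ ($E{\left(V,k \right)} = V \left(-5\right) + 2 = - 5 V + 2 = 2 - 5 V$)
$m = -303$ ($m = 2 - 305 = -303$)
$\frac{1}{m + 8050} = \frac{1}{-303 + 8050} = \frac{1}{7747}$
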